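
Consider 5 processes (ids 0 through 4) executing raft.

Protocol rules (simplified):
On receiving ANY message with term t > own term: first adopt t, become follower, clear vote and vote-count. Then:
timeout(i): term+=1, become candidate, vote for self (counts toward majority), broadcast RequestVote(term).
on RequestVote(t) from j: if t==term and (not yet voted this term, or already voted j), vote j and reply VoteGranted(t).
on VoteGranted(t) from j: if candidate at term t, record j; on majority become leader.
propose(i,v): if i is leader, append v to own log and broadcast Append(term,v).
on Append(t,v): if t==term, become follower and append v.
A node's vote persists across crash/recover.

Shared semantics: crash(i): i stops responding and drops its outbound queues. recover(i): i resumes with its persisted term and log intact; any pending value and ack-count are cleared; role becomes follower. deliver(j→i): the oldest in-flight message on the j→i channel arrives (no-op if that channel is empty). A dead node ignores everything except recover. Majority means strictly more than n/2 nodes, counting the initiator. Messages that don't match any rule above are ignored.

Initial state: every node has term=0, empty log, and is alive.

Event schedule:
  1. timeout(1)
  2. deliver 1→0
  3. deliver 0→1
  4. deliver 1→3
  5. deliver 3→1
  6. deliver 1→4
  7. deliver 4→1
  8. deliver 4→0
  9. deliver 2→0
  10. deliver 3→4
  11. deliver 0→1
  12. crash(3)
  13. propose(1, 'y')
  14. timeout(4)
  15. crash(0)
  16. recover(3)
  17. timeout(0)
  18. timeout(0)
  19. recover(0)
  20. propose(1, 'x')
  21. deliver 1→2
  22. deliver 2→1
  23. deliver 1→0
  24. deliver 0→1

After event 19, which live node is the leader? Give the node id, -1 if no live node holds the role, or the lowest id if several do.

step 1 timeout(1): 1={cand,t=1,log=-}
step 2 deliver 1→0: 0={foll,t=1,log=-}
step 3 deliver 0→1: —
step 4 deliver 1→3: 3={foll,t=1,log=-}
step 5 deliver 3→1: 1={lead,t=1,log=-}
step 6 deliver 1→4: 4={foll,t=1,log=-}
step 7 deliver 4→1: —
step 8 deliver 4→0: —
step 9 deliver 2→0: —
step 10 deliver 3→4: —
step 11 deliver 0→1: —
step 12 crash(3): 3={✗foll,t=1,log=-}
step 13 propose(1,'y'): 1={lead,t=1,log=y}
step 14 timeout(4): 4={cand,t=2,log=-}
step 15 crash(0): 0={✗foll,t=1,log=-}
step 16 recover(3): 3={foll,t=1,log=-}
step 17 timeout(0): —
step 18 timeout(0): —
step 19 recover(0): 0={foll,t=1,log=-}

1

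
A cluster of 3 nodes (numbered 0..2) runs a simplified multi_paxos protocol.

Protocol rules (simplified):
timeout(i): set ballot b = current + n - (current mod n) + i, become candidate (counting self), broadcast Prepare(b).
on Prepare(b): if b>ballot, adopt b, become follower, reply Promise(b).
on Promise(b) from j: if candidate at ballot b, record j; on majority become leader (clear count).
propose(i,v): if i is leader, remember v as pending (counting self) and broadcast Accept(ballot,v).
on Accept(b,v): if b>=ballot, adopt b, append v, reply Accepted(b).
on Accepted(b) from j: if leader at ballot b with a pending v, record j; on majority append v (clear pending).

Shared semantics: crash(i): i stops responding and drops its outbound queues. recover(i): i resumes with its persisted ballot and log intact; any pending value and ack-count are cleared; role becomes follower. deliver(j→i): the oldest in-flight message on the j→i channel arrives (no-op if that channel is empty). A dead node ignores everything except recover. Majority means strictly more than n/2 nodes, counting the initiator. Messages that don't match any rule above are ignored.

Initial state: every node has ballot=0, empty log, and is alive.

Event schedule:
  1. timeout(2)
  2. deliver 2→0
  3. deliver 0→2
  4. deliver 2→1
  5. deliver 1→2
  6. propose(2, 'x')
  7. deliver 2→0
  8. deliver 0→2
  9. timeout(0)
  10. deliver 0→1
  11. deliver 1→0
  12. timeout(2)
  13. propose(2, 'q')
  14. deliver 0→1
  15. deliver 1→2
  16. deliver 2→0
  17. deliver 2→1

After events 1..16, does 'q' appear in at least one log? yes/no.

no

e1 timeout(2): 2[cand,b=5,-]
e2 deliver 2→0: 0[foll,b=5,-]
e3 deliver 0→2: 2[lead,b=5,-]
e4 deliver 2→1: 1[foll,b=5,-]
e5 deliver 1→2: ·
e6 propose(2,'x'): ·
e7 deliver 2→0: 0[foll,b=5,x]
e8 deliver 0→2: 2[lead,b=5,x]
e9 timeout(0): 0[cand,b=6,x]
e10 deliver 0→1: 1[foll,b=6,-]
e11 deliver 1→0: 0[lead,b=6,x]
e12 timeout(2): 2[cand,b=8,x]
e13 propose(2,'q'): ·
e14 deliver 0→1: ·
e15 deliver 1→2: ·
e16 deliver 2→0: 0[foll,b=8,x]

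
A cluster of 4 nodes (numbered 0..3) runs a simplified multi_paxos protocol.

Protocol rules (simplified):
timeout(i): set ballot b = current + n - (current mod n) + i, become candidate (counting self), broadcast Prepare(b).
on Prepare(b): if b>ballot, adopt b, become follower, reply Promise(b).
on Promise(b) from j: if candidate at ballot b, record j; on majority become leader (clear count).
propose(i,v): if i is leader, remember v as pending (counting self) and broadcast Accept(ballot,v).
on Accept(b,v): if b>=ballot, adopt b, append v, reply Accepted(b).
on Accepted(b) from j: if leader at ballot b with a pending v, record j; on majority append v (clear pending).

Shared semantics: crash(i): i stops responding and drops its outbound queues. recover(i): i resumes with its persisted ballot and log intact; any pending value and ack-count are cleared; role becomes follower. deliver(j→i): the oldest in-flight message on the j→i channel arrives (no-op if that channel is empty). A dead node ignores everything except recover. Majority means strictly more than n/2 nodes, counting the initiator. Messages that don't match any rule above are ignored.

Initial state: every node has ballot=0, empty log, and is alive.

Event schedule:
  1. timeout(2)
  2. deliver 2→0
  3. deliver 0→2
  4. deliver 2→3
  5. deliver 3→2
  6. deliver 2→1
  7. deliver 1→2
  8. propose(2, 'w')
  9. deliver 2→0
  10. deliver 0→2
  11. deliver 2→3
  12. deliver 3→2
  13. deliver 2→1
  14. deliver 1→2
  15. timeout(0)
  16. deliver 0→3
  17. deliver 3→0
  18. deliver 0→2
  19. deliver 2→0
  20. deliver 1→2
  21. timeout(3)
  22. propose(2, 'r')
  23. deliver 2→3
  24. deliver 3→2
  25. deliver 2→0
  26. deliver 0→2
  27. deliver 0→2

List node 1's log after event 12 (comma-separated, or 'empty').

empty

1. timeout(2):  <2:cand b6 ->
2. deliver 2→0:  <0:foll b6 ->
3. deliver 0→2:  nop
4. deliver 2→3:  <3:foll b6 ->
5. deliver 3→2:  <2:lead b6 ->
6. deliver 2→1:  <1:foll b6 ->
7. deliver 1→2:  nop
8. propose(2,'w'):  nop
9. deliver 2→0:  <0:foll b6 w>
10. deliver 0→2:  nop
11. deliver 2→3:  <3:foll b6 w>
12. deliver 3→2:  <2:lead b6 w>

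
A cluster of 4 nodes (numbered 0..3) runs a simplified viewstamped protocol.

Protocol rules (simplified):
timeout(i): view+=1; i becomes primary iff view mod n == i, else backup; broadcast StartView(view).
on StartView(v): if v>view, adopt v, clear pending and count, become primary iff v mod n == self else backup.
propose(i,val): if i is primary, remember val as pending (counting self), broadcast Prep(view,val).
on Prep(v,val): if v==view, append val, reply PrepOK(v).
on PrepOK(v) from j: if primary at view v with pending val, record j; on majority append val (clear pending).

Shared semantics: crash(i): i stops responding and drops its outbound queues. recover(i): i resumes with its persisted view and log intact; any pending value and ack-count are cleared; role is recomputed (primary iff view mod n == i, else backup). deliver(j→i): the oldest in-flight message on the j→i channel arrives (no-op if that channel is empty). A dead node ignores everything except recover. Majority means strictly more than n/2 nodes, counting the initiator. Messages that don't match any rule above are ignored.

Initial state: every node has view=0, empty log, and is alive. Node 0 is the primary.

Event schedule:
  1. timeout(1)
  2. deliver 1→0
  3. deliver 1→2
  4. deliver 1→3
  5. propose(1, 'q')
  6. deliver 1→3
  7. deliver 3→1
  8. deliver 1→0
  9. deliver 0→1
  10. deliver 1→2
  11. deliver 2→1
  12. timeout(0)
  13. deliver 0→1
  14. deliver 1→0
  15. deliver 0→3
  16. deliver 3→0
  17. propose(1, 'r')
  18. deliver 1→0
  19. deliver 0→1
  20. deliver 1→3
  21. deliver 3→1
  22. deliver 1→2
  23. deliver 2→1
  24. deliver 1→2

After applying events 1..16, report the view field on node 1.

2

1. timeout(1):  <1:prim v1 ->
2. deliver 1→0:  <0:back v1 ->
3. deliver 1→2:  <2:back v1 ->
4. deliver 1→3:  <3:back v1 ->
5. propose(1,'q'):  nop
6. deliver 1→3:  <3:back v1 q>
7. deliver 3→1:  nop
8. deliver 1→0:  <0:back v1 q>
9. deliver 0→1:  <1:prim v1 q>
10. deliver 1→2:  <2:back v1 q>
11. deliver 2→1:  nop
12. timeout(0):  <0:back v2 q>
13. deliver 0→1:  <1:back v2 q>
14. deliver 1→0:  nop
15. deliver 0→3:  <3:back v2 q>
16. deliver 3→0:  nop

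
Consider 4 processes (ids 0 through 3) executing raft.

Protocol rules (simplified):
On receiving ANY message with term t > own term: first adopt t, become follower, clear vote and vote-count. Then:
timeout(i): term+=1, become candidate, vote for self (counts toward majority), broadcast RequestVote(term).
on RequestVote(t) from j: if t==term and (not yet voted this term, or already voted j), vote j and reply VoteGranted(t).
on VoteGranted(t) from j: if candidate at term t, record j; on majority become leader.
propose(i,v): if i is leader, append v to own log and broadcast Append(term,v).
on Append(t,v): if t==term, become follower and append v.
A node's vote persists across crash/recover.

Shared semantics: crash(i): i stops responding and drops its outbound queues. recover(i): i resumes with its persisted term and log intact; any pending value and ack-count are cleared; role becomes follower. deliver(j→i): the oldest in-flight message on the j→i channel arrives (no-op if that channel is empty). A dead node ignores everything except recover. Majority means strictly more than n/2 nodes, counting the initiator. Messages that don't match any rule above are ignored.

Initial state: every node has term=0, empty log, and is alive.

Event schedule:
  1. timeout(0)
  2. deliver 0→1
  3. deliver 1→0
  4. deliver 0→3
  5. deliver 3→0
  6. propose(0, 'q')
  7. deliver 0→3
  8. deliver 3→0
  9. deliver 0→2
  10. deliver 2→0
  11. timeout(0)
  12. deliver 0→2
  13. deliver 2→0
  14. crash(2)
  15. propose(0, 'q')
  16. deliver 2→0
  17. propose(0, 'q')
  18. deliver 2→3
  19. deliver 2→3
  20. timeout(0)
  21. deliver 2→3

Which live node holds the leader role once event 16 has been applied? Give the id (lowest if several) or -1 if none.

step 1 timeout(0): 0={cand,t=1,log=-}
step 2 deliver 0→1: 1={foll,t=1,log=-}
step 3 deliver 1→0: —
step 4 deliver 0→3: 3={foll,t=1,log=-}
step 5 deliver 3→0: 0={lead,t=1,log=-}
step 6 propose(0,'q'): 0={lead,t=1,log=q}
step 7 deliver 0→3: 3={foll,t=1,log=q}
step 8 deliver 3→0: —
step 9 deliver 0→2: 2={foll,t=1,log=-}
step 10 deliver 2→0: —
step 11 timeout(0): 0={cand,t=2,log=q}
step 12 deliver 0→2: 2={foll,t=1,log=q}
step 13 deliver 2→0: —
step 14 crash(2): 2={✗foll,t=1,log=q}
step 15 propose(0,'q'): —
step 16 deliver 2→0: —

-1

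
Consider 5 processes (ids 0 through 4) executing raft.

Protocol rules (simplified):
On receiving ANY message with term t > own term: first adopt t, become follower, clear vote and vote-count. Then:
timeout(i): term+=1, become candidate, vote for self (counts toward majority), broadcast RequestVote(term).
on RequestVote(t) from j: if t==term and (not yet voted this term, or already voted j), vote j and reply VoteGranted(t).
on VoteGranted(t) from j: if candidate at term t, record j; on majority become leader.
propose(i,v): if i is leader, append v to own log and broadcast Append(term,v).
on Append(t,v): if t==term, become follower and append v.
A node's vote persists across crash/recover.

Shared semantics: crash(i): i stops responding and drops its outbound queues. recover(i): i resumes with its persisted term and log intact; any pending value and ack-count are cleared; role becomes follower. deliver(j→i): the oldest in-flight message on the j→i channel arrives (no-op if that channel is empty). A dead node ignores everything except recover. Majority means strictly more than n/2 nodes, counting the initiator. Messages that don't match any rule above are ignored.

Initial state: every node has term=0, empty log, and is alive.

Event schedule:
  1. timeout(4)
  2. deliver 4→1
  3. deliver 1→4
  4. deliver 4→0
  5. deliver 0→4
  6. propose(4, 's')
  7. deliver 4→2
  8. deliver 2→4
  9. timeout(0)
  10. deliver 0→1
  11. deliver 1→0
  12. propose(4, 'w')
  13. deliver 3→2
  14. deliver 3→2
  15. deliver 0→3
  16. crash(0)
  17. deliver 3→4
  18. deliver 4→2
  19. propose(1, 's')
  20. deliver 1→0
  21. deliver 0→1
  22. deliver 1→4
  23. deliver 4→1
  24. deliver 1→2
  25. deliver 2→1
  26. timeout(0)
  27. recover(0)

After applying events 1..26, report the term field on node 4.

1

1. timeout(4):  <4:cand t1 ->
2. deliver 4→1:  <1:foll t1 ->
3. deliver 1→4:  nop
4. deliver 4→0:  <0:foll t1 ->
5. deliver 0→4:  <4:lead t1 ->
6. propose(4,'s'):  <4:lead t1 s>
7. deliver 4→2:  <2:foll t1 ->
8. deliver 2→4:  nop
9. timeout(0):  <0:cand t2 ->
10. deliver 0→1:  <1:foll t2 ->
11. deliver 1→0:  nop
12. propose(4,'w'):  <4:lead t1 s,w>
13. deliver 3→2:  nop
14. deliver 3→2:  nop
15. deliver 0→3:  <3:foll t2 ->
16. crash(0):  <0:✗cand t2 ->
17. deliver 3→4:  nop
18. deliver 4→2:  <2:foll t1 s>
19. propose(1,'s'):  nop
20. deliver 1→0:  nop
21. deliver 0→1:  nop
22. deliver 1→4:  nop
23. deliver 4→1:  nop
24. deliver 1→2:  nop
25. deliver 2→1:  nop
26. timeout(0):  nop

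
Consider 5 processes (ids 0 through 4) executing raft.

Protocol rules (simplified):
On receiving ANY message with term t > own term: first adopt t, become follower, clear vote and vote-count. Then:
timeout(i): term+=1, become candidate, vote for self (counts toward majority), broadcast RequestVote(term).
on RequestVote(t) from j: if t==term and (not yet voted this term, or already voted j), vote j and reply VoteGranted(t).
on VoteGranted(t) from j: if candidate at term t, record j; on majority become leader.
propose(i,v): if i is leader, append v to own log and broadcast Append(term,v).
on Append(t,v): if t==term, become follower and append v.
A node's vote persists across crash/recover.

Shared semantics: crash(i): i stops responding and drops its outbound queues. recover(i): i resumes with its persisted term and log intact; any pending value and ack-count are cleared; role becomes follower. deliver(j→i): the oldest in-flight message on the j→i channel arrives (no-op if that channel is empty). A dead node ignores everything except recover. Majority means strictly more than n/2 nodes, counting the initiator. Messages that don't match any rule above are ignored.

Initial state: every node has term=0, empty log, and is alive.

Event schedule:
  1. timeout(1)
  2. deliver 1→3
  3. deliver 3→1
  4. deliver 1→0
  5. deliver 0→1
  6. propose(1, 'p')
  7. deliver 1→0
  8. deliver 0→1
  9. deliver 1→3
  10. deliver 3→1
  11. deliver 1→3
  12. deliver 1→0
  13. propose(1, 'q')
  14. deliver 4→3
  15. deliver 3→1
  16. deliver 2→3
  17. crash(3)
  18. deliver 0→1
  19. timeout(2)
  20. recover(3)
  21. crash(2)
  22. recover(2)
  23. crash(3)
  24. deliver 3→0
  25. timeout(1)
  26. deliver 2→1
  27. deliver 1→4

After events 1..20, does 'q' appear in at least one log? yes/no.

yes

after 1 — timeout(1): n1:cand/t1/[-]
after 2 — deliver 1→3: n3:foll/t1/[-]
after 3 — deliver 3→1: ·
after 4 — deliver 1→0: n0:foll/t1/[-]
after 5 — deliver 0→1: n1:lead/t1/[-]
after 6 — propose(1,'p'): n1:lead/t1/[p]
after 7 — deliver 1→0: n0:foll/t1/[p]
after 8 — deliver 0→1: ·
after 9 — deliver 1→3: n3:foll/t1/[p]
after 10 — deliver 3→1: ·
after 11 — deliver 1→3: ·
after 12 — deliver 1→0: ·
after 13 — propose(1,'q'): n1:lead/t1/[p,q]
after 14 — deliver 4→3: ·
after 15 — deliver 3→1: ·
after 16 — deliver 2→3: ·
after 17 — crash(3): n3:✗foll/t1/[p]
after 18 — deliver 0→1: ·
after 19 — timeout(2): n2:cand/t1/[-]
after 20 — recover(3): n3:foll/t1/[p]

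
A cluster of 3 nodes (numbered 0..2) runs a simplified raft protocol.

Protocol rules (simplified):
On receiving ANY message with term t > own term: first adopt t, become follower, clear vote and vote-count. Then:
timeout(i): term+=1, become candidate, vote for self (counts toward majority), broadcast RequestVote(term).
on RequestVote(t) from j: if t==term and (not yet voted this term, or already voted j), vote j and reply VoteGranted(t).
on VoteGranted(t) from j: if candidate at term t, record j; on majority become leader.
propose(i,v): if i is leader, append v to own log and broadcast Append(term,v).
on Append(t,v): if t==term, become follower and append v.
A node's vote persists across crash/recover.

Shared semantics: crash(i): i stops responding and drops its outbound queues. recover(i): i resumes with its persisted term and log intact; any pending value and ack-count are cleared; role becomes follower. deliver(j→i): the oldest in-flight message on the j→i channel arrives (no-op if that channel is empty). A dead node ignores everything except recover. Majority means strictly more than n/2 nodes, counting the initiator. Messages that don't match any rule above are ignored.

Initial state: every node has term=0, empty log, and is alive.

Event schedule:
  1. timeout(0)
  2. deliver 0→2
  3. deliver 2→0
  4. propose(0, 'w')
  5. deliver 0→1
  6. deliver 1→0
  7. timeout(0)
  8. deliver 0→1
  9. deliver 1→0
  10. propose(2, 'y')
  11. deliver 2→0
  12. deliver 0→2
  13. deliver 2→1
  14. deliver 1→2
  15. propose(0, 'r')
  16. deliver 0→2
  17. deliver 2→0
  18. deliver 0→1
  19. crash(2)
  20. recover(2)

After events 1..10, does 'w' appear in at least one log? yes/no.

yes

step 1 timeout(0): 0={cand,t=1,log=-}
step 2 deliver 0→2: 2={foll,t=1,log=-}
step 3 deliver 2→0: 0={lead,t=1,log=-}
step 4 propose(0,'w'): 0={lead,t=1,log=w}
step 5 deliver 0→1: 1={foll,t=1,log=-}
step 6 deliver 1→0: —
step 7 timeout(0): 0={cand,t=2,log=w}
step 8 deliver 0→1: 1={foll,t=1,log=w}
step 9 deliver 1→0: —
step 10 propose(2,'y'): —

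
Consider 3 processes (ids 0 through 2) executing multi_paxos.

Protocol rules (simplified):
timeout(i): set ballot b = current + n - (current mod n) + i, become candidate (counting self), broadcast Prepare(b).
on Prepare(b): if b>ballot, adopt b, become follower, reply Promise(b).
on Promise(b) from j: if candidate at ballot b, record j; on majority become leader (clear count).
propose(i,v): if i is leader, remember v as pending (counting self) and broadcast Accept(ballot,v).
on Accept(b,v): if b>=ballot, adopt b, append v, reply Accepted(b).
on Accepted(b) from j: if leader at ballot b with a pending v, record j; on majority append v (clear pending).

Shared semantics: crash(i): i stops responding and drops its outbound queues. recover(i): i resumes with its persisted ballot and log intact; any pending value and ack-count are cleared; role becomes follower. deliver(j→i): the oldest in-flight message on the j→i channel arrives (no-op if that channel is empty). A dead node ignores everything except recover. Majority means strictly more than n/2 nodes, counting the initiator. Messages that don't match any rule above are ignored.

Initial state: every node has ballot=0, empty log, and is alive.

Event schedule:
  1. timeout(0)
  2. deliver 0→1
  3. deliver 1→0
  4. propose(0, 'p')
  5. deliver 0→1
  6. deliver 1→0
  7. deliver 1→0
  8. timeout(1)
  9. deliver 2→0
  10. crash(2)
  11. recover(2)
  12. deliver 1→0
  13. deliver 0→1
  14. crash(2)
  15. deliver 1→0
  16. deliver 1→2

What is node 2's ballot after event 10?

1. timeout(0):  <0:cand b3 ->
2. deliver 0→1:  <1:foll b3 ->
3. deliver 1→0:  <0:lead b3 ->
4. propose(0,'p'):  nop
5. deliver 0→1:  <1:foll b3 p>
6. deliver 1→0:  <0:lead b3 p>
7. deliver 1→0:  nop
8. timeout(1):  <1:cand b7 p>
9. deliver 2→0:  nop
10. crash(2):  <2:✗foll b0 ->

0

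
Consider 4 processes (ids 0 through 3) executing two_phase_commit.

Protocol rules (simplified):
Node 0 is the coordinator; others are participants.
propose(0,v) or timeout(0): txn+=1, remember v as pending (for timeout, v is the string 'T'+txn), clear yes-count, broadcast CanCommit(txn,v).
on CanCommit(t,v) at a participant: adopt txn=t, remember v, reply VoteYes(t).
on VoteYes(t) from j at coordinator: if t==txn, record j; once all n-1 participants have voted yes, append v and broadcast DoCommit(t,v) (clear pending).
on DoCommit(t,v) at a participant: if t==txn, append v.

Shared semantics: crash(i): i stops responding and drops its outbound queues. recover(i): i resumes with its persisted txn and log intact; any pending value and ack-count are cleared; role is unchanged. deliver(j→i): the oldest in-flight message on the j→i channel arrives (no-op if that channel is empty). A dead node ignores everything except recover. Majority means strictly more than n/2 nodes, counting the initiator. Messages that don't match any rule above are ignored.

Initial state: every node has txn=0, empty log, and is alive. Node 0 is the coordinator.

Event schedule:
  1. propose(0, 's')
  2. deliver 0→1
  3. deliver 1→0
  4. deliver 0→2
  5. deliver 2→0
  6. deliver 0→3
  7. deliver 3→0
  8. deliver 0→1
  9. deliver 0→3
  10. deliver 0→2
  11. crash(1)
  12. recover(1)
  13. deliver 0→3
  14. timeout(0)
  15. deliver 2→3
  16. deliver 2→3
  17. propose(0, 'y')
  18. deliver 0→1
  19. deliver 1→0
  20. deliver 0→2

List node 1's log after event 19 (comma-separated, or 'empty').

1. propose(0,'s'):  <0:coor t1 ->
2. deliver 0→1:  <1:part t1 ->
3. deliver 1→0:  nop
4. deliver 0→2:  <2:part t1 ->
5. deliver 2→0:  nop
6. deliver 0→3:  <3:part t1 ->
7. deliver 3→0:  <0:coor t1 s>
8. deliver 0→1:  <1:part t1 s>
9. deliver 0→3:  <3:part t1 s>
10. deliver 0→2:  <2:part t1 s>
11. crash(1):  <1:✗part t1 s>
12. recover(1):  <1:part t1 s>
13. deliver 0→3:  nop
14. timeout(0):  <0:coor t2 s>
15. deliver 2→3:  nop
16. deliver 2→3:  nop
17. propose(0,'y'):  <0:coor t3 s>
18. deliver 0→1:  <1:part t2 s>
19. deliver 1→0:  nop

s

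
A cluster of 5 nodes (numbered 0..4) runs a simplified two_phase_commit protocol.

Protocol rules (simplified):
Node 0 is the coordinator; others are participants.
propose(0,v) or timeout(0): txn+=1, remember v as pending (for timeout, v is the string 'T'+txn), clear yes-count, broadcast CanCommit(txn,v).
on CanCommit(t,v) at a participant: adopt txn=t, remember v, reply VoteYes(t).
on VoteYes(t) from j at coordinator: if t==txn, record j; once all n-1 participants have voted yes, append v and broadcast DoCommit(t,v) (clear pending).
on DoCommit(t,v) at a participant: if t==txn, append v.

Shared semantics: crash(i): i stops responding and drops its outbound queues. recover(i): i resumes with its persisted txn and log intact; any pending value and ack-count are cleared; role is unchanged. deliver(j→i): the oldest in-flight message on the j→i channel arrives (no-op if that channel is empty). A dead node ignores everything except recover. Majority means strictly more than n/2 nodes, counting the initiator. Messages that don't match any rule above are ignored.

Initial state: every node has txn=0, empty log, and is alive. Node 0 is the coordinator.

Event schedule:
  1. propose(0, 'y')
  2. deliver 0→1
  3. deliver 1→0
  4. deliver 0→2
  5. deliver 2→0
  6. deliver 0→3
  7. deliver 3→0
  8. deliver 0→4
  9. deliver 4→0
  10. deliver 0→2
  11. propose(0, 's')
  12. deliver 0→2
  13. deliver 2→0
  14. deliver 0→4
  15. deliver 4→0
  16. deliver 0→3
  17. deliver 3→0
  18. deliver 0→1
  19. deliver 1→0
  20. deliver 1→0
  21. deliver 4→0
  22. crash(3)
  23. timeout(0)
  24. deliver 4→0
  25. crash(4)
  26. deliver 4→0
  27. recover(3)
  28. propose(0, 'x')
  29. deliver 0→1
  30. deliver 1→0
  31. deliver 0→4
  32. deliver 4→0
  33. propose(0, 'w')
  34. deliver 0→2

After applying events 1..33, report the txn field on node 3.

1

[1] propose(0,'y') → N0(coor t1 [-])
[2] deliver 0→1 → N1(part t1 [-])
[3] deliver 1→0 → ∅
[4] deliver 0→2 → N2(part t1 [-])
[5] deliver 2→0 → ∅
[6] deliver 0→3 → N3(part t1 [-])
[7] deliver 3→0 → ∅
[8] deliver 0→4 → N4(part t1 [-])
[9] deliver 4→0 → N0(coor t1 [y])
[10] deliver 0→2 → N2(part t1 [y])
[11] propose(0,'s') → N0(coor t2 [y])
[12] deliver 0→2 → N2(part t2 [y])
[13] deliver 2→0 → ∅
[14] deliver 0→4 → N4(part t1 [y])
[15] deliver 4→0 → ∅
[16] deliver 0→3 → N3(part t1 [y])
[17] deliver 3→0 → ∅
[18] deliver 0→1 → N1(part t1 [y])
[19] deliver 1→0 → ∅
[20] deliver 1→0 → ∅
[21] deliver 4→0 → ∅
[22] crash(3) → N3(✗part t1 [y])
[23] timeout(0) → N0(coor t3 [y])
[24] deliver 4→0 → ∅
[25] crash(4) → N4(✗part t1 [y])
[26] deliver 4→0 → ∅
[27] recover(3) → N3(part t1 [y])
[28] propose(0,'x') → N0(coor t4 [y])
[29] deliver 0→1 → N1(part t2 [y])
[30] deliver 1→0 → ∅
[31] deliver 0→4 → ∅
[32] deliver 4→0 → ∅
[33] propose(0,'w') → N0(coor t5 [y])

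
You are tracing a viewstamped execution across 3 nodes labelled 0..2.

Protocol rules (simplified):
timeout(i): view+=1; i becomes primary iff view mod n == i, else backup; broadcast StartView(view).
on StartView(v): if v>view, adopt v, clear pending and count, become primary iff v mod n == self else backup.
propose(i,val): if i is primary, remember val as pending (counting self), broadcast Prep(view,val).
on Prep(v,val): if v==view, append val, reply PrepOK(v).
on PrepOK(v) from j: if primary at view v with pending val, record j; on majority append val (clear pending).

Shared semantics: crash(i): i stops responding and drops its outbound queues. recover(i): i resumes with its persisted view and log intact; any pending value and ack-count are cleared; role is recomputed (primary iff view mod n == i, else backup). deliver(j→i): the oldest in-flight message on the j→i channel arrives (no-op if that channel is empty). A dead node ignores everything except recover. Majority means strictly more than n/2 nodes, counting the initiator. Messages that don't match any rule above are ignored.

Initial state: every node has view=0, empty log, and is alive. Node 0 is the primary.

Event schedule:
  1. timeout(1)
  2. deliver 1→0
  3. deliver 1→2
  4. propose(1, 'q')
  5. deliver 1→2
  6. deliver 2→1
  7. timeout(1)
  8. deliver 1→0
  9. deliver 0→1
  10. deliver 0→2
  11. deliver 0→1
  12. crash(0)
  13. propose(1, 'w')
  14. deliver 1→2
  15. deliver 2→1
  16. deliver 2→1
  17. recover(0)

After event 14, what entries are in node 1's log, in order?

q

[1] timeout(1) → N1(prim v1 [-])
[2] deliver 1→0 → N0(back v1 [-])
[3] deliver 1→2 → N2(back v1 [-])
[4] propose(1,'q') → ∅
[5] deliver 1→2 → N2(back v1 [q])
[6] deliver 2→1 → N1(prim v1 [q])
[7] timeout(1) → N1(back v2 [q])
[8] deliver 1→0 → N0(back v1 [q])
[9] deliver 0→1 → ∅
[10] deliver 0→2 → ∅
[11] deliver 0→1 → ∅
[12] crash(0) → N0(✗back v1 [q])
[13] propose(1,'w') → ∅
[14] deliver 1→2 → N2(prim v2 [q])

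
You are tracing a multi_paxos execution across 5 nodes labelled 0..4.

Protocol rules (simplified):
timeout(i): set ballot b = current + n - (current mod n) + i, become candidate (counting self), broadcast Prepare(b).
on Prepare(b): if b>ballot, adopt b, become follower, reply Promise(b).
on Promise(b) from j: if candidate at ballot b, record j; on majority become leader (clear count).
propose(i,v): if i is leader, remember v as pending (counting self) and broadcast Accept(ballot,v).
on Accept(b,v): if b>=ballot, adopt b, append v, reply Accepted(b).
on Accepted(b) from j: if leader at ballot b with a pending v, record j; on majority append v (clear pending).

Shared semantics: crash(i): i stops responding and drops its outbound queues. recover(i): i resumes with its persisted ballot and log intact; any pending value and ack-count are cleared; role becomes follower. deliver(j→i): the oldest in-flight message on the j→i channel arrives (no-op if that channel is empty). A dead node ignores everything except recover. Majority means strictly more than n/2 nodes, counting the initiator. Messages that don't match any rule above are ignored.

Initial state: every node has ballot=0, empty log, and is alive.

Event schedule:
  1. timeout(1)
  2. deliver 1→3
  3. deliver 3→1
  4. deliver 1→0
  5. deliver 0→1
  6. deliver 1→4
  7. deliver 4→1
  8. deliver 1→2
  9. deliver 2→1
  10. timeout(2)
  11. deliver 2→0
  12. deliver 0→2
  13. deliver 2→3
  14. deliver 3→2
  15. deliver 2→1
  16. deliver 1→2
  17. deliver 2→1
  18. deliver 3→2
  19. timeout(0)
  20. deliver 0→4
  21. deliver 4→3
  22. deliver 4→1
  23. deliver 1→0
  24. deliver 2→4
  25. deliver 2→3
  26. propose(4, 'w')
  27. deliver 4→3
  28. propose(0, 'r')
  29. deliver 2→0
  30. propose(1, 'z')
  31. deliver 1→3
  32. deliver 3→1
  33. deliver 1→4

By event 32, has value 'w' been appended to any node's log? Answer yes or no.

1. timeout(1):  <1:cand b6 ->
2. deliver 1→3:  <3:foll b6 ->
3. deliver 3→1:  nop
4. deliver 1→0:  <0:foll b6 ->
5. deliver 0→1:  <1:lead b6 ->
6. deliver 1→4:  <4:foll b6 ->
7. deliver 4→1:  nop
8. deliver 1→2:  <2:foll b6 ->
9. deliver 2→1:  nop
10. timeout(2):  <2:cand b12 ->
11. deliver 2→0:  <0:foll b12 ->
12. deliver 0→2:  nop
13. deliver 2→3:  <3:foll b12 ->
14. deliver 3→2:  <2:lead b12 ->
15. deliver 2→1:  <1:foll b12 ->
16. deliver 1→2:  nop
17. deliver 2→1:  nop
18. deliver 3→2:  nop
19. timeout(0):  <0:cand b15 ->
20. deliver 0→4:  <4:foll b15 ->
21. deliver 4→3:  nop
22. deliver 4→1:  nop
23. deliver 1→0:  nop
24. deliver 2→4:  nop
25. deliver 2→3:  nop
26. propose(4,'w'):  nop
27. deliver 4→3:  nop
28. propose(0,'r'):  nop
29. deliver 2→0:  nop
30. propose(1,'z'):  nop
31. deliver 1→3:  nop
32. deliver 3→1:  nop

no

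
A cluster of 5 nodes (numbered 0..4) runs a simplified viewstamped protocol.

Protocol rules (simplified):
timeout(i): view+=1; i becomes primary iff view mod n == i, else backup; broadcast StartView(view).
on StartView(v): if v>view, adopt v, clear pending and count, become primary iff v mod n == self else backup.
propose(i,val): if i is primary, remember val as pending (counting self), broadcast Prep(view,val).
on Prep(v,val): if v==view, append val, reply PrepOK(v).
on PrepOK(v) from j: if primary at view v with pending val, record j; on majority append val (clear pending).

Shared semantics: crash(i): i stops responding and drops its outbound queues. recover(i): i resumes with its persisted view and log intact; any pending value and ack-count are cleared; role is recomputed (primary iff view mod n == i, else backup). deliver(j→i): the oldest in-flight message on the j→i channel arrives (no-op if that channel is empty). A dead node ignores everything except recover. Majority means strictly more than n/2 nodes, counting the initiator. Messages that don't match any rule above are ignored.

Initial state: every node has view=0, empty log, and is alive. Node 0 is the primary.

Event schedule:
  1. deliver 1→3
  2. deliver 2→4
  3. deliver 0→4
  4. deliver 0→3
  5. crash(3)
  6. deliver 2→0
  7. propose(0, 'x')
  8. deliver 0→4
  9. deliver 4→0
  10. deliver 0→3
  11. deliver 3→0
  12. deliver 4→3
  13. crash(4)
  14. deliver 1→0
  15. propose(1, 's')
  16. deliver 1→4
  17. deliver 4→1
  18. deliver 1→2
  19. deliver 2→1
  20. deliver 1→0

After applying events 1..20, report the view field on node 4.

0

[1] deliver 1→3 → ∅
[2] deliver 2→4 → ∅
[3] deliver 0→4 → ∅
[4] deliver 0→3 → ∅
[5] crash(3) → N3(✗back v0 [-])
[6] deliver 2→0 → ∅
[7] propose(0,'x') → ∅
[8] deliver 0→4 → N4(back v0 [x])
[9] deliver 4→0 → ∅
[10] deliver 0→3 → ∅
[11] deliver 3→0 → ∅
[12] deliver 4→3 → ∅
[13] crash(4) → N4(✗back v0 [x])
[14] deliver 1→0 → ∅
[15] propose(1,'s') → ∅
[16] deliver 1→4 → ∅
[17] deliver 4→1 → ∅
[18] deliver 1→2 → ∅
[19] deliver 2→1 → ∅
[20] deliver 1→0 → ∅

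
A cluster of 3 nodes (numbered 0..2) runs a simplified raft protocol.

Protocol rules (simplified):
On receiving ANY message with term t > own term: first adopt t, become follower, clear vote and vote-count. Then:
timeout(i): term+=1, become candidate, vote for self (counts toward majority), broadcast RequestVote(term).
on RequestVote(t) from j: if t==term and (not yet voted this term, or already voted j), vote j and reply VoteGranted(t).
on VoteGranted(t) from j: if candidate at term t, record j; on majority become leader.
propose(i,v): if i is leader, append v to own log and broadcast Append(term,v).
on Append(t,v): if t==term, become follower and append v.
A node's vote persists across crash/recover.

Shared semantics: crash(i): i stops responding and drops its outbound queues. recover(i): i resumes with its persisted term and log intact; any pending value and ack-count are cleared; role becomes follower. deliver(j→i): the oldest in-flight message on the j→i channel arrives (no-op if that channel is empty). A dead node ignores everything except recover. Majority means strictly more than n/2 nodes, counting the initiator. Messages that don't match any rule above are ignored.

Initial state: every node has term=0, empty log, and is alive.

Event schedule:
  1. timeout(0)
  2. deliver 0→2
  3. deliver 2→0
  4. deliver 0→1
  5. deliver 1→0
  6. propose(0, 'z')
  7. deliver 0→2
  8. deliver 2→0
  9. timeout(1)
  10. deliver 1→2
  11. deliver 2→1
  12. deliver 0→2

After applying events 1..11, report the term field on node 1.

e1 timeout(0): 0[cand,t=1,-]
e2 deliver 0→2: 2[foll,t=1,-]
e3 deliver 2→0: 0[lead,t=1,-]
e4 deliver 0→1: 1[foll,t=1,-]
e5 deliver 1→0: ·
e6 propose(0,'z'): 0[lead,t=1,z]
e7 deliver 0→2: 2[foll,t=1,z]
e8 deliver 2→0: ·
e9 timeout(1): 1[cand,t=2,-]
e10 deliver 1→2: 2[foll,t=2,z]
e11 deliver 2→1: 1[lead,t=2,-]

2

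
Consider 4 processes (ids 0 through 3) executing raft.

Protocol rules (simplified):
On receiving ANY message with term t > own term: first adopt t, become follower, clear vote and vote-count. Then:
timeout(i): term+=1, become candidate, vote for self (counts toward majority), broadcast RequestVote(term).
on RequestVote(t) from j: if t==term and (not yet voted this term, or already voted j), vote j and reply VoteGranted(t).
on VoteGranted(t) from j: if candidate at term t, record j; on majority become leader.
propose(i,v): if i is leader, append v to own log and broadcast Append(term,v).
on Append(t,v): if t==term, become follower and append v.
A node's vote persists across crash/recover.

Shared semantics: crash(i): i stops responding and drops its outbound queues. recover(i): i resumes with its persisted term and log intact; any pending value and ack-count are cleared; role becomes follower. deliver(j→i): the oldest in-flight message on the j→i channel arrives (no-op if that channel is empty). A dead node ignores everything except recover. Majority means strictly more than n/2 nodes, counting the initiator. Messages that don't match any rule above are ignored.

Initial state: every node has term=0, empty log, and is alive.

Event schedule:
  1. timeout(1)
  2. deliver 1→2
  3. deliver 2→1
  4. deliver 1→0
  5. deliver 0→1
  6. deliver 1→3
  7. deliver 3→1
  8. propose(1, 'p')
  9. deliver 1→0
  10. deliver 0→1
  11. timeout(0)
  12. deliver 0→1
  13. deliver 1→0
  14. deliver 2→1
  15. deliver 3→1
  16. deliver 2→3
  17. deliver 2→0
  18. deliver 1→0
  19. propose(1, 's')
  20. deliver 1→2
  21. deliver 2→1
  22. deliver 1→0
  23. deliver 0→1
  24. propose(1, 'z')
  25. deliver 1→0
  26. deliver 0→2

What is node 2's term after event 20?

1

e1 timeout(1): 1[cand,t=1,-]
e2 deliver 1→2: 2[foll,t=1,-]
e3 deliver 2→1: ·
e4 deliver 1→0: 0[foll,t=1,-]
e5 deliver 0→1: 1[lead,t=1,-]
e6 deliver 1→3: 3[foll,t=1,-]
e7 deliver 3→1: ·
e8 propose(1,'p'): 1[lead,t=1,p]
e9 deliver 1→0: 0[foll,t=1,p]
e10 deliver 0→1: ·
e11 timeout(0): 0[cand,t=2,p]
e12 deliver 0→1: 1[foll,t=2,p]
e13 deliver 1→0: ·
e14 deliver 2→1: ·
e15 deliver 3→1: ·
e16 deliver 2→3: ·
e17 deliver 2→0: ·
e18 deliver 1→0: ·
e19 propose(1,'s'): ·
e20 deliver 1→2: 2[foll,t=1,p]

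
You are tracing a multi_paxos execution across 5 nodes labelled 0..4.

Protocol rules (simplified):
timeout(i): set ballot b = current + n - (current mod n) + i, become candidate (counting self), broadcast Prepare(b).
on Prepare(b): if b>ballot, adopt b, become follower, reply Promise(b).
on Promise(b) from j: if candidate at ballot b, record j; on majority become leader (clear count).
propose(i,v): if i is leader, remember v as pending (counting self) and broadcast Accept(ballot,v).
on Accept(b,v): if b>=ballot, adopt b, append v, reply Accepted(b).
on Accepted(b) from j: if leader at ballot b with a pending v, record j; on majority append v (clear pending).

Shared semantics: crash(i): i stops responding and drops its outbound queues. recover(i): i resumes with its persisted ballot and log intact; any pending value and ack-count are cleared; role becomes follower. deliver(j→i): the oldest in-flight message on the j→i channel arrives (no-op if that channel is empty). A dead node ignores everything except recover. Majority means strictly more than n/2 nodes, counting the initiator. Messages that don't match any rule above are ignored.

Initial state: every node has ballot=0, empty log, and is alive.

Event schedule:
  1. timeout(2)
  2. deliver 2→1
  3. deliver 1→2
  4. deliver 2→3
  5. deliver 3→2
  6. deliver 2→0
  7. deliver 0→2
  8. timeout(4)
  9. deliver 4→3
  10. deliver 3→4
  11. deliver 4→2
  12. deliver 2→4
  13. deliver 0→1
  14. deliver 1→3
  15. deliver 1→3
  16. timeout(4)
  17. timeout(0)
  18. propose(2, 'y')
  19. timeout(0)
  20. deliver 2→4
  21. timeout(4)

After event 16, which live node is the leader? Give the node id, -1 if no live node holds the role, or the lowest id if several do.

-1

after 1 — timeout(2): n2:cand/b7/[-]
after 2 — deliver 2→1: n1:foll/b7/[-]
after 3 — deliver 1→2: ·
after 4 — deliver 2→3: n3:foll/b7/[-]
after 5 — deliver 3→2: n2:lead/b7/[-]
after 6 — deliver 2→0: n0:foll/b7/[-]
after 7 — deliver 0→2: ·
after 8 — timeout(4): n4:cand/b9/[-]
after 9 — deliver 4→3: n3:foll/b9/[-]
after 10 — deliver 3→4: ·
after 11 — deliver 4→2: n2:foll/b9/[-]
after 12 — deliver 2→4: ·
after 13 — deliver 0→1: ·
after 14 — deliver 1→3: ·
after 15 — deliver 1→3: ·
after 16 — timeout(4): n4:cand/b14/[-]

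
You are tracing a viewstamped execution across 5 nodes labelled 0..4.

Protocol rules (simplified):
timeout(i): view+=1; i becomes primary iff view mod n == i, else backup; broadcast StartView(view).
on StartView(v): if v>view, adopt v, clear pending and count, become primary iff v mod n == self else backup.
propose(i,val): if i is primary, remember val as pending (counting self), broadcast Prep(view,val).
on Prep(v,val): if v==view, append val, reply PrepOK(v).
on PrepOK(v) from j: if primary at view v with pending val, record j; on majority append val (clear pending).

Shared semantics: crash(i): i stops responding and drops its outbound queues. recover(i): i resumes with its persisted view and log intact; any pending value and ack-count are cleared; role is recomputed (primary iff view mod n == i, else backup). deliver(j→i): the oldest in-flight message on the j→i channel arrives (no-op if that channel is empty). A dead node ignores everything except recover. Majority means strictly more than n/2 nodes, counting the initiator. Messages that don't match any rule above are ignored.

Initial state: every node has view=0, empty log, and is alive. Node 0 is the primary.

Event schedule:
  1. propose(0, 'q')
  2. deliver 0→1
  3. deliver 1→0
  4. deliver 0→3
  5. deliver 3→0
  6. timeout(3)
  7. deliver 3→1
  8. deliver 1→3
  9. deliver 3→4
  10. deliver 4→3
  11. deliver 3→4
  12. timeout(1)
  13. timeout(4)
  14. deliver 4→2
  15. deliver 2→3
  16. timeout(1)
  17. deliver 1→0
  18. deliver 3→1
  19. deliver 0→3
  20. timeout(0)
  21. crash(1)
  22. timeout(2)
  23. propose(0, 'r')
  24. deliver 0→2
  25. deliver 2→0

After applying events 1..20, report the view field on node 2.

2

[1] propose(0,'q') → ∅
[2] deliver 0→1 → N1(back v0 [q])
[3] deliver 1→0 → ∅
[4] deliver 0→3 → N3(back v0 [q])
[5] deliver 3→0 → N0(prim v0 [q])
[6] timeout(3) → N3(back v1 [q])
[7] deliver 3→1 → N1(prim v1 [q])
[8] deliver 1→3 → ∅
[9] deliver 3→4 → N4(back v1 [-])
[10] deliver 4→3 → ∅
[11] deliver 3→4 → ∅
[12] timeout(1) → N1(back v2 [q])
[13] timeout(4) → N4(back v2 [-])
[14] deliver 4→2 → N2(prim v2 [-])
[15] deliver 2→3 → ∅
[16] timeout(1) → N1(back v3 [q])
[17] deliver 1→0 → N0(back v2 [q])
[18] deliver 3→1 → ∅
[19] deliver 0→3 → ∅
[20] timeout(0) → N0(back v3 [q])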